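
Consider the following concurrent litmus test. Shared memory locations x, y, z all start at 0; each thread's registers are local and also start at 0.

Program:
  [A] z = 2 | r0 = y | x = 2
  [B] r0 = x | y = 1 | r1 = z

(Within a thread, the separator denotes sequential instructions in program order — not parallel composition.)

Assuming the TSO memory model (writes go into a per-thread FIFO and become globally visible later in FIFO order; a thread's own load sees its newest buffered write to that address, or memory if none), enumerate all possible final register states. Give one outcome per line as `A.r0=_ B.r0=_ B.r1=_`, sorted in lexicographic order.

outcome vector order: (A.r0,B.r0,B.r1)
|TSO outcomes| = 5

A.r0=0 B.r0=0 B.r1=0
A.r0=0 B.r0=0 B.r1=2
A.r0=0 B.r0=2 B.r1=2
A.r0=1 B.r0=0 B.r1=0
A.r0=1 B.r0=0 B.r1=2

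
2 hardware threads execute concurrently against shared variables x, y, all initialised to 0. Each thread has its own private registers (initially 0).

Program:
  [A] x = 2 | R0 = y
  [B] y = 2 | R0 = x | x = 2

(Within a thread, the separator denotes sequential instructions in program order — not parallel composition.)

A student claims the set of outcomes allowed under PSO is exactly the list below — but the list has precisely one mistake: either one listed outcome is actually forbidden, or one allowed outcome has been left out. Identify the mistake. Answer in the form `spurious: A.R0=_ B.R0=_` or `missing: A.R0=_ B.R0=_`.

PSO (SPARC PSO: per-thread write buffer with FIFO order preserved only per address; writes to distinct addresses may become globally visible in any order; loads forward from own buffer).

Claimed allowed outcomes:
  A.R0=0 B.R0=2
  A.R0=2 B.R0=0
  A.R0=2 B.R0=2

outcome vector order: (A.R0,B.R0)
PSO (4): (0,0), (0,2), (2,0), (2,2)
PSO∖claimed = {(0,0)}

missing: A.R0=0 B.R0=0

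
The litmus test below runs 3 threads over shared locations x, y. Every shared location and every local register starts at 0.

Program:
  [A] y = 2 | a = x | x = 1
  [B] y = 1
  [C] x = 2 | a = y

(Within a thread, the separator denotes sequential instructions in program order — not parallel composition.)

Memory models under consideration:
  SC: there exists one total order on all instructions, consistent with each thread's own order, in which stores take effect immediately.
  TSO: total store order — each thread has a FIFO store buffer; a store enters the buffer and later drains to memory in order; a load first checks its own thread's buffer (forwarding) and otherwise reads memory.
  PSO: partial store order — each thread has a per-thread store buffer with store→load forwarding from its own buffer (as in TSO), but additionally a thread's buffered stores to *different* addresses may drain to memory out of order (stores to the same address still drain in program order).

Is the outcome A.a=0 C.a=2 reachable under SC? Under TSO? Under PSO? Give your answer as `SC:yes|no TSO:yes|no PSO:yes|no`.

outcome vector order: (A.a,C.a)
[SC] allowed = {01 02 20 21 22}
[TSO] allowed = {00 01 02 20 21 22}
[PSO] allowed = {00 01 02 20 21 22}
target 02 ∈ {SC,TSO,PSO}

SC:yes TSO:yes PSO:yes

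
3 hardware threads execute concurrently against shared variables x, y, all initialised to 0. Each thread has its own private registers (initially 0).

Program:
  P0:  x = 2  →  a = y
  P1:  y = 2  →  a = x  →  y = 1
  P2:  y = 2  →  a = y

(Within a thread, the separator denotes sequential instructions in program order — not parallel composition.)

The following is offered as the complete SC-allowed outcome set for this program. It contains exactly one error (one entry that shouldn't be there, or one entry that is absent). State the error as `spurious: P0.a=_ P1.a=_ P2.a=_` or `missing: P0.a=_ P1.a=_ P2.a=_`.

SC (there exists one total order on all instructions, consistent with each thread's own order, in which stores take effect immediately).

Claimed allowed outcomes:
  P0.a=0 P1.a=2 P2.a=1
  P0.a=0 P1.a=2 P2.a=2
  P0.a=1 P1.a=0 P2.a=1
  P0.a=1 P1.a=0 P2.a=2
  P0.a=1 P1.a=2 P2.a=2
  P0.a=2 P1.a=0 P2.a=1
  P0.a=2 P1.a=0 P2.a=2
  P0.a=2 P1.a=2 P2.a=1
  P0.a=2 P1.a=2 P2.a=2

missing: P0.a=1 P1.a=2 P2.a=1

outcome vector order: (P0.a,P1.a,P2.a)
under SC → 021, 022, 101, 102, 121, 122, 201, 202, 221, 222
SC∖claimed = {121}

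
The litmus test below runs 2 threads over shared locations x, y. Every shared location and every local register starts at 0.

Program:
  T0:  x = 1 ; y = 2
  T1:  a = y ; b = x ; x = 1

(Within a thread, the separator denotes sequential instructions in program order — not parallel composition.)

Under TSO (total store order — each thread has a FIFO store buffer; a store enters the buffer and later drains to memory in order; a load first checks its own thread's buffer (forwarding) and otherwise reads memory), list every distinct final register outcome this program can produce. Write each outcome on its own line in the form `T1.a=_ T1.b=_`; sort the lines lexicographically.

T1.a=0 T1.b=0
T1.a=0 T1.b=1
T1.a=2 T1.b=1

outcome vector order: (T1.a,T1.b)
|TSO outcomes| = 3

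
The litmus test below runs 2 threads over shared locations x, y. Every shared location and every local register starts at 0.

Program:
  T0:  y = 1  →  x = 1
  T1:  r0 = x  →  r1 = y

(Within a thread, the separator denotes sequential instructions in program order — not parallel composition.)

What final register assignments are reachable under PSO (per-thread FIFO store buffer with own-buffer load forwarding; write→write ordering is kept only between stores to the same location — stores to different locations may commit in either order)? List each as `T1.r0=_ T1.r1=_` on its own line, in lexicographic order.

T1.r0=0 T1.r1=0
T1.r0=0 T1.r1=1
T1.r0=1 T1.r1=0
T1.r0=1 T1.r1=1

outcome vector order: (T1.r0,T1.r1)
|PSO outcomes| = 4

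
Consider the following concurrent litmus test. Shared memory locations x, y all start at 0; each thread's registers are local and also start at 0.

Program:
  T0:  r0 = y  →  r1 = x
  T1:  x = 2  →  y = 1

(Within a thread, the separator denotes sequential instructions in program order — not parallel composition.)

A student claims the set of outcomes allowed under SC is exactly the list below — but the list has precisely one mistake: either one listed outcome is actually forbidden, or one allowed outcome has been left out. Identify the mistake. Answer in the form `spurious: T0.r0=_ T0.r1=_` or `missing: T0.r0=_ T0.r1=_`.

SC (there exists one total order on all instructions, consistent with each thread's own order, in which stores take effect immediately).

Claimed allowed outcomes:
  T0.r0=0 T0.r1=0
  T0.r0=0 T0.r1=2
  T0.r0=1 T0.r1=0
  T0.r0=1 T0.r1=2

outcome vector order: (T0.r0,T0.r1)
SC (3): 0/0; 0/2; 1/2
claimed∖SC = {1/0}

spurious: T0.r0=1 T0.r1=0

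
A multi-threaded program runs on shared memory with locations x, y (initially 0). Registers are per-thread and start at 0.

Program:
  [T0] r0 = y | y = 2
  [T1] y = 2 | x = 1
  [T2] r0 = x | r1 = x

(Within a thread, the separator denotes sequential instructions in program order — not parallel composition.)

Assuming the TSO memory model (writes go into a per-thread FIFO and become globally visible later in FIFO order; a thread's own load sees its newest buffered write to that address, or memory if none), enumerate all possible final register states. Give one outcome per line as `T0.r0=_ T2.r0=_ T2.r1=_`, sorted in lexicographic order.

T0.r0=0 T2.r0=0 T2.r1=0
T0.r0=0 T2.r0=0 T2.r1=1
T0.r0=0 T2.r0=1 T2.r1=1
T0.r0=2 T2.r0=0 T2.r1=0
T0.r0=2 T2.r0=0 T2.r1=1
T0.r0=2 T2.r0=1 T2.r1=1

outcome vector order: (T0.r0,T2.r0,T2.r1)
|TSO outcomes| = 6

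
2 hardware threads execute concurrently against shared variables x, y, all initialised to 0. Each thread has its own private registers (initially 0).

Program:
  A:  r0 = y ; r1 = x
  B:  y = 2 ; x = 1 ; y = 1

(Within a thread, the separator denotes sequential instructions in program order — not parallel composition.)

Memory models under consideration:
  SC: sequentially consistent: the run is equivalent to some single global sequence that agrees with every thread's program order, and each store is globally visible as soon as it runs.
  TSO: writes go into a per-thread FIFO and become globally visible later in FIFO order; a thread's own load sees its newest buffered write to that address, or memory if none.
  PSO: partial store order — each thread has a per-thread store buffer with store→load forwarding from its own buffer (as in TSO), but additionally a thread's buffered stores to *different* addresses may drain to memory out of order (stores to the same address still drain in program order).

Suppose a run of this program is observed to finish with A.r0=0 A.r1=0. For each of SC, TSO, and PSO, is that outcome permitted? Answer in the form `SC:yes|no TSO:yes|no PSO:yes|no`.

SC:yes TSO:yes PSO:yes

outcome vector order: (A.r0,A.r1)
SC: 5 outcomes — {(0,0), (0,1), (1,1), (2,0), (2,1)}
TSO: 5 outcomes — {(0,0), (0,1), (1,1), (2,0), (2,1)}
PSO: 6 outcomes — {(0,0), (0,1), (1,0), (1,1), (2,0), (2,1)}
target (0,0) ∈ {SC,TSO,PSO}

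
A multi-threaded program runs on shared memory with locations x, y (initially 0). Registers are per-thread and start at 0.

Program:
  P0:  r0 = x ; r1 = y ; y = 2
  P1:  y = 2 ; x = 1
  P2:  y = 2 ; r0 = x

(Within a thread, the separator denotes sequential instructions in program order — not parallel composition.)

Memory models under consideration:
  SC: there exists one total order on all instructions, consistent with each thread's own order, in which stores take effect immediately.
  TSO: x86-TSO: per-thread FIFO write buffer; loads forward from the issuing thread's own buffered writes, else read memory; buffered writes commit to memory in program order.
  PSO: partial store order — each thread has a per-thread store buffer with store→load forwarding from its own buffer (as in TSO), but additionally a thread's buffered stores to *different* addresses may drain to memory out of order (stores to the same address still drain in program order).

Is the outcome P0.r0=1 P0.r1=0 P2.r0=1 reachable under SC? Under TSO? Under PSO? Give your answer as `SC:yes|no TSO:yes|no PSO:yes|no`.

SC:no TSO:no PSO:yes

outcome vector order: (P0.r0,P0.r1,P2.r0)
[SC] allowed = {0/0/0; 0/0/1; 0/2/0; 0/2/1; 1/2/0; 1/2/1}
[TSO] allowed = {0/0/0; 0/0/1; 0/2/0; 0/2/1; 1/2/0; 1/2/1}
[PSO] allowed = {0/0/0; 0/0/1; 0/2/0; 0/2/1; 1/0/0; 1/0/1; 1/2/0; 1/2/1}
target 1/0/1 ∈ {PSO}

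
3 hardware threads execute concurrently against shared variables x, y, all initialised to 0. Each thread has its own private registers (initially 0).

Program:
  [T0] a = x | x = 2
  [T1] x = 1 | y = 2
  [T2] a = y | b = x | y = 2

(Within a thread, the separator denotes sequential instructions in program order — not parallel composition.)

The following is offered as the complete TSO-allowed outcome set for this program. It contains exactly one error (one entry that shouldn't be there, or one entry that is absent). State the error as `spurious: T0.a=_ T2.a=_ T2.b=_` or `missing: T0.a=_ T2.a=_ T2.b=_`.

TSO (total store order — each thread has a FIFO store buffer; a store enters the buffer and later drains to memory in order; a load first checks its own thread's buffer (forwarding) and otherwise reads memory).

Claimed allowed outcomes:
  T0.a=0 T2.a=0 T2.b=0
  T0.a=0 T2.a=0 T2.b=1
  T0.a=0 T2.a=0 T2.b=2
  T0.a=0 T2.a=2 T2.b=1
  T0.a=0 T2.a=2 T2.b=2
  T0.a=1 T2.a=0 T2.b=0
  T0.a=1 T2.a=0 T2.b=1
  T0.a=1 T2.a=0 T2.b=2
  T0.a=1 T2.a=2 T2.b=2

missing: T0.a=1 T2.a=2 T2.b=1

outcome vector order: (T0.a,T2.a,T2.b)
[TSO] allowed = {000 001 002 021 022 100 101 102 121 122}
TSO∖claimed = {121}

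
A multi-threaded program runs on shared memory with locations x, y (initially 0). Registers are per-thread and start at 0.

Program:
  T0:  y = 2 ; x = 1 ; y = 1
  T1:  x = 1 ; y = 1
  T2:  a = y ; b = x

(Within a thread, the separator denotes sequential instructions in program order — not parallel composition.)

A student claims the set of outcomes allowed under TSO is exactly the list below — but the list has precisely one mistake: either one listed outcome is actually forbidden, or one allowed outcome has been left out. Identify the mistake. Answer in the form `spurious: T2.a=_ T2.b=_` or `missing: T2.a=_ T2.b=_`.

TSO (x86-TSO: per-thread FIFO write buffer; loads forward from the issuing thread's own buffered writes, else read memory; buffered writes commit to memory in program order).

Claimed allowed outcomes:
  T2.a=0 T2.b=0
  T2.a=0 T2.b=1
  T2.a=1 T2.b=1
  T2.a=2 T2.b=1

missing: T2.a=2 T2.b=0

outcome vector order: (T2.a,T2.b)
[TSO] allowed = {(0,0), (0,1), (1,1), (2,0), (2,1)}
TSO∖claimed = {(2,0)}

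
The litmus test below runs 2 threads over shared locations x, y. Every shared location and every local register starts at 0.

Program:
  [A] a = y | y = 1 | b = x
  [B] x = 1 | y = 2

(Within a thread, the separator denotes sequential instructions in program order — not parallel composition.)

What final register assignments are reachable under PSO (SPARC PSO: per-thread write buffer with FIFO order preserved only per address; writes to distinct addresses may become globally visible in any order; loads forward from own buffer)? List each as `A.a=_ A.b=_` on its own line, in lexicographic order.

outcome vector order: (A.a,A.b)
|PSO outcomes| = 4

A.a=0 A.b=0
A.a=0 A.b=1
A.a=2 A.b=0
A.a=2 A.b=1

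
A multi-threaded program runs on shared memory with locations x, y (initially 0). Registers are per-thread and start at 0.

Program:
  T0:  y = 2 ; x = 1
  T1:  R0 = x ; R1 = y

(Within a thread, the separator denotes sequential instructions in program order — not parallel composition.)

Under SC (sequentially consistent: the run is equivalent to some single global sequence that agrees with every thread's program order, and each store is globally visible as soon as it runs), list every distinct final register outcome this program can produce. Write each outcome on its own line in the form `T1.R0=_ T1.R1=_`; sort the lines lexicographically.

outcome vector order: (T1.R0,T1.R1)
|SC outcomes| = 3

T1.R0=0 T1.R1=0
T1.R0=0 T1.R1=2
T1.R0=1 T1.R1=2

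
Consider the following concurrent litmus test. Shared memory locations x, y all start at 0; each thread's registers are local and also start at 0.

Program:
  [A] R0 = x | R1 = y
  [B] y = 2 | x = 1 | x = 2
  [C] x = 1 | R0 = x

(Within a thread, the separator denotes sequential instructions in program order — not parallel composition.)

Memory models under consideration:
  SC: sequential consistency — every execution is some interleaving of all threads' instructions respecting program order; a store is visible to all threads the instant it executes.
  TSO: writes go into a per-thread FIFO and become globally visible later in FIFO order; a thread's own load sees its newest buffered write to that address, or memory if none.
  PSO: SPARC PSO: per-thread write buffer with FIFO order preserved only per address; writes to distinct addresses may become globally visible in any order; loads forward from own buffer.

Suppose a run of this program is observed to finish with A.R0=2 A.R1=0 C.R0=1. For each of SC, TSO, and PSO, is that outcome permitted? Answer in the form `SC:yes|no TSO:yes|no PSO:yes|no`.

SC:no TSO:no PSO:yes

outcome vector order: (A.R0,A.R1,C.R0)
SC (10): 001 002 021 022 101 102 121 122 221 222
TSO (10): 001 002 021 022 101 102 121 122 221 222
PSO (12): 001 002 021 022 101 102 121 122 201 202 221 222
target 201 ∈ {PSO}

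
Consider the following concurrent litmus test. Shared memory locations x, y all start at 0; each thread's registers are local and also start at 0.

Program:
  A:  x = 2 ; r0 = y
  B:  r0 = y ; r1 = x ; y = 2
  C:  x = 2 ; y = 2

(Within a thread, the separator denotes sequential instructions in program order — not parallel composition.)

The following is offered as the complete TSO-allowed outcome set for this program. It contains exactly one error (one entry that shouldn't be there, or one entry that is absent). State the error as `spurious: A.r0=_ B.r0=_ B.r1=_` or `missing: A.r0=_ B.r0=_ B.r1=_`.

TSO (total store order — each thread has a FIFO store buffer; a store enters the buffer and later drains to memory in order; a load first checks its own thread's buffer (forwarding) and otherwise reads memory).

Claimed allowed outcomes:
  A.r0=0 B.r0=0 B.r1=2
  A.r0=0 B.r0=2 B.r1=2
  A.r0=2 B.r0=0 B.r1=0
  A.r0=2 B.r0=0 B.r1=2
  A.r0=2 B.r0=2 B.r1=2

missing: A.r0=0 B.r0=0 B.r1=0

outcome vector order: (A.r0,B.r0,B.r1)
TSO (6): 0/0/0, 0/0/2, 0/2/2, 2/0/0, 2/0/2, 2/2/2
TSO∖claimed = {0/0/0}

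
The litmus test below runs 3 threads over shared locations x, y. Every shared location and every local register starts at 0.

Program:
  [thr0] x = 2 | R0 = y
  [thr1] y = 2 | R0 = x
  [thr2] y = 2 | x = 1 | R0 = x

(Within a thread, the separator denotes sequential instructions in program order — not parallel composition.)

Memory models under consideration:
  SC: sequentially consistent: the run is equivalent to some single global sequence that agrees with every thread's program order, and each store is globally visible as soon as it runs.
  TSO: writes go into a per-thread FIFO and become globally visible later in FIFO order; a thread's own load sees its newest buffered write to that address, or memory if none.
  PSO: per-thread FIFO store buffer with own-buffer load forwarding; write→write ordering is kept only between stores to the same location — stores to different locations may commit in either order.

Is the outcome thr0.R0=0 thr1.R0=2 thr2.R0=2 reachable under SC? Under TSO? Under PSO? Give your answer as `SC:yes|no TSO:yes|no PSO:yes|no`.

outcome vector order: (thr0.R0,thr1.R0,thr2.R0)
[SC] allowed = {011; 021; 201; 202; 211; 212; 221; 222}
[TSO] allowed = {001; 002; 011; 012; 021; 022; 201; 202; 211; 212; 221; 222}
[PSO] allowed = {001; 002; 011; 012; 021; 022; 201; 202; 211; 212; 221; 222}
target 022 ∈ {TSO,PSO}

SC:no TSO:yes PSO:yes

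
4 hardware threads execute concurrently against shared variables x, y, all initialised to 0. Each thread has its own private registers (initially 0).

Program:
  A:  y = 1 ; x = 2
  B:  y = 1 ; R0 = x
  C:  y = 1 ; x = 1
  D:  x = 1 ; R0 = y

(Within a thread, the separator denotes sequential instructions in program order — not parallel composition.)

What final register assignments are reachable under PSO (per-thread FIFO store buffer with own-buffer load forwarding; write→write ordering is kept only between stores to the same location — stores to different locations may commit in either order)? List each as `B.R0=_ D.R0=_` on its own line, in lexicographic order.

B.R0=0 D.R0=0
B.R0=0 D.R0=1
B.R0=1 D.R0=0
B.R0=1 D.R0=1
B.R0=2 D.R0=0
B.R0=2 D.R0=1

outcome vector order: (B.R0,D.R0)
|PSO outcomes| = 6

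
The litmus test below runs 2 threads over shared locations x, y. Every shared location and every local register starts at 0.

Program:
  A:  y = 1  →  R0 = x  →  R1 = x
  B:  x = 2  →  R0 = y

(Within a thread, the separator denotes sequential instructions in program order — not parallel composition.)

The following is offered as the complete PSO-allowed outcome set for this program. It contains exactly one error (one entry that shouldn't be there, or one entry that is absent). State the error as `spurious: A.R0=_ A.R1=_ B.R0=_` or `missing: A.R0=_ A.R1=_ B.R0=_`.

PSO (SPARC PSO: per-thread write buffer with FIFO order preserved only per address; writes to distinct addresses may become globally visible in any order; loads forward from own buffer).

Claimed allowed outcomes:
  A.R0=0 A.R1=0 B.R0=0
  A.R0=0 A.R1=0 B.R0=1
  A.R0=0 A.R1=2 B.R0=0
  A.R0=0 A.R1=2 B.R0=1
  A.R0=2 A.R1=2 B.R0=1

missing: A.R0=2 A.R1=2 B.R0=0

outcome vector order: (A.R0,A.R1,B.R0)
PSO: 6 outcomes — {(0,0,0), (0,0,1), (0,2,0), (0,2,1), (2,2,0), (2,2,1)}
PSO∖claimed = {(2,2,0)}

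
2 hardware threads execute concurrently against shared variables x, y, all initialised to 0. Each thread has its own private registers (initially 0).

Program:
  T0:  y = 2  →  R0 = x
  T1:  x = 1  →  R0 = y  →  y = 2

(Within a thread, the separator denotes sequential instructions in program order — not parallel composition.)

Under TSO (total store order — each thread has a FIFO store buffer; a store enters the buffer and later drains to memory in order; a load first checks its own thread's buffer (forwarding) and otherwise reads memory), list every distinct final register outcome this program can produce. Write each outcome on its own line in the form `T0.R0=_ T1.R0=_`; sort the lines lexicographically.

T0.R0=0 T1.R0=0
T0.R0=0 T1.R0=2
T0.R0=1 T1.R0=0
T0.R0=1 T1.R0=2

outcome vector order: (T0.R0,T1.R0)
|TSO outcomes| = 4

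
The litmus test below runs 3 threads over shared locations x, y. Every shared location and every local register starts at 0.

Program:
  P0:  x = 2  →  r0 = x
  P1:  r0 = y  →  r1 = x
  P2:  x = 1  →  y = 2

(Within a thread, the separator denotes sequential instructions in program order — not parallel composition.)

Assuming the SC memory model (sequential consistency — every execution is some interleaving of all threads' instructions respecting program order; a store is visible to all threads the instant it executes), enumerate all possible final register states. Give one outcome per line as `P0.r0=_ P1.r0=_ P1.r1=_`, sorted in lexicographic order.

P0.r0=1 P1.r0=0 P1.r1=0
P0.r0=1 P1.r0=0 P1.r1=1
P0.r0=1 P1.r0=0 P1.r1=2
P0.r0=1 P1.r0=2 P1.r1=1
P0.r0=2 P1.r0=0 P1.r1=0
P0.r0=2 P1.r0=0 P1.r1=1
P0.r0=2 P1.r0=0 P1.r1=2
P0.r0=2 P1.r0=2 P1.r1=1
P0.r0=2 P1.r0=2 P1.r1=2

outcome vector order: (P0.r0,P1.r0,P1.r1)
|SC outcomes| = 9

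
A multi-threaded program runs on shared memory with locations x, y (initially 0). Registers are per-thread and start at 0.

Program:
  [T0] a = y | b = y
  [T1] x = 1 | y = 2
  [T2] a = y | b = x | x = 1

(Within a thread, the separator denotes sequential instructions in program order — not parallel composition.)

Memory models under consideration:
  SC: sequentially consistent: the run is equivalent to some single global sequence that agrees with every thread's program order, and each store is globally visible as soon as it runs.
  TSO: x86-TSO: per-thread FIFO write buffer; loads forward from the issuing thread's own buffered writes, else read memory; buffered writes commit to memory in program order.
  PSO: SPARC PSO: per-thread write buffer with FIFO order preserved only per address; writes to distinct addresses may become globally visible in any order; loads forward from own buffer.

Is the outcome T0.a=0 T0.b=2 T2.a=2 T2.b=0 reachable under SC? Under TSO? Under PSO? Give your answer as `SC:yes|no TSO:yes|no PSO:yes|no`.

SC:no TSO:no PSO:yes

outcome vector order: (T0.a,T0.b,T2.a,T2.b)
SC (9): <0 0 0 0>, <0 0 0 1>, <0 0 2 1>, <0 2 0 0>, <0 2 0 1>, <0 2 2 1>, <2 2 0 0>, <2 2 0 1>, <2 2 2 1>
TSO (9): <0 0 0 0>, <0 0 0 1>, <0 0 2 1>, <0 2 0 0>, <0 2 0 1>, <0 2 2 1>, <2 2 0 0>, <2 2 0 1>, <2 2 2 1>
PSO (12): <0 0 0 0>, <0 0 0 1>, <0 0 2 0>, <0 0 2 1>, <0 2 0 0>, <0 2 0 1>, <0 2 2 0>, <0 2 2 1>, <2 2 0 0>, <2 2 0 1>, <2 2 2 0>, <2 2 2 1>
target <0 2 2 0> ∈ {PSO}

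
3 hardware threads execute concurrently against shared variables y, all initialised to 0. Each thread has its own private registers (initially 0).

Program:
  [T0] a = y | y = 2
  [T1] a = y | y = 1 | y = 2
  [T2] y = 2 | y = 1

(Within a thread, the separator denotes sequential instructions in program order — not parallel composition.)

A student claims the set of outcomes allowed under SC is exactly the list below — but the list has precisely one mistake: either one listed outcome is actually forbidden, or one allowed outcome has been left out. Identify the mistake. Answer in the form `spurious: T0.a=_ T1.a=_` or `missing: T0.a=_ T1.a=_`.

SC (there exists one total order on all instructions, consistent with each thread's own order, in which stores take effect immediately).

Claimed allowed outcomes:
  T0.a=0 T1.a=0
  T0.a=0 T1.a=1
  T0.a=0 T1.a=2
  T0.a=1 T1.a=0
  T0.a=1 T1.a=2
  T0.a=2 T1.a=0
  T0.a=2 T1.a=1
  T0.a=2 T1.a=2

outcome vector order: (T0.a,T1.a)
[SC] allowed = {(0,0); (0,1); (0,2); (1,0); (1,1); (1,2); (2,0); (2,1); (2,2)}
SC∖claimed = {(1,1)}

missing: T0.a=1 T1.a=1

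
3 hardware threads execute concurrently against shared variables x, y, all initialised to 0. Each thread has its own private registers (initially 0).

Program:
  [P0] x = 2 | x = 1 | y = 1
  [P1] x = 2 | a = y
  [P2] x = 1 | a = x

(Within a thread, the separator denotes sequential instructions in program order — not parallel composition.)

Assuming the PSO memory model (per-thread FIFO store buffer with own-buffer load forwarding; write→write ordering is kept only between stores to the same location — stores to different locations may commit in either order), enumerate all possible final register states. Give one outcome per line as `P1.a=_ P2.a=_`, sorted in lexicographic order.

outcome vector order: (P1.a,P2.a)
|PSO outcomes| = 4

P1.a=0 P2.a=1
P1.a=0 P2.a=2
P1.a=1 P2.a=1
P1.a=1 P2.a=2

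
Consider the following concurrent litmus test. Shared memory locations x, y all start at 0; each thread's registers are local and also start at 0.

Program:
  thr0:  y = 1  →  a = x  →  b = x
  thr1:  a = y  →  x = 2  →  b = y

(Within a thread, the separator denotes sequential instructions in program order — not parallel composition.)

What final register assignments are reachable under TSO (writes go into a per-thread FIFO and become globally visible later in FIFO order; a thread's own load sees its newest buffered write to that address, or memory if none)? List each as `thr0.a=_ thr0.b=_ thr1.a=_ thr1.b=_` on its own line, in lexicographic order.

thr0.a=0 thr0.b=0 thr1.a=0 thr1.b=0
thr0.a=0 thr0.b=0 thr1.a=0 thr1.b=1
thr0.a=0 thr0.b=0 thr1.a=1 thr1.b=1
thr0.a=0 thr0.b=2 thr1.a=0 thr1.b=0
thr0.a=0 thr0.b=2 thr1.a=0 thr1.b=1
thr0.a=0 thr0.b=2 thr1.a=1 thr1.b=1
thr0.a=2 thr0.b=2 thr1.a=0 thr1.b=0
thr0.a=2 thr0.b=2 thr1.a=0 thr1.b=1
thr0.a=2 thr0.b=2 thr1.a=1 thr1.b=1

outcome vector order: (thr0.a,thr0.b,thr1.a,thr1.b)
|TSO outcomes| = 9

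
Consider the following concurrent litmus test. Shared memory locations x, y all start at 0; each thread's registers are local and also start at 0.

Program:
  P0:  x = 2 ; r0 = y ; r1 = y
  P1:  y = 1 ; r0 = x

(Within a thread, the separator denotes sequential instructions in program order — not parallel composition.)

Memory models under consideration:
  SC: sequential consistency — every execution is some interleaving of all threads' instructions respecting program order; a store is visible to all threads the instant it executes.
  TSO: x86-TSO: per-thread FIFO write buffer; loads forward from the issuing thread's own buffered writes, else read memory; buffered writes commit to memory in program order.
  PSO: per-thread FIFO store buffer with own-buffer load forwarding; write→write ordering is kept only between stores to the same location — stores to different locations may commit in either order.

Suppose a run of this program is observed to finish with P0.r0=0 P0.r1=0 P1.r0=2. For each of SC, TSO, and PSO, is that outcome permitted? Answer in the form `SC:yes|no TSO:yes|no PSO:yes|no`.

outcome vector order: (P0.r0,P0.r1,P1.r0)
SC (4): 002, 012, 110, 112
TSO (6): 000, 002, 010, 012, 110, 112
PSO (6): 000, 002, 010, 012, 110, 112
target 002 ∈ {SC,TSO,PSO}

SC:yes TSO:yes PSO:yes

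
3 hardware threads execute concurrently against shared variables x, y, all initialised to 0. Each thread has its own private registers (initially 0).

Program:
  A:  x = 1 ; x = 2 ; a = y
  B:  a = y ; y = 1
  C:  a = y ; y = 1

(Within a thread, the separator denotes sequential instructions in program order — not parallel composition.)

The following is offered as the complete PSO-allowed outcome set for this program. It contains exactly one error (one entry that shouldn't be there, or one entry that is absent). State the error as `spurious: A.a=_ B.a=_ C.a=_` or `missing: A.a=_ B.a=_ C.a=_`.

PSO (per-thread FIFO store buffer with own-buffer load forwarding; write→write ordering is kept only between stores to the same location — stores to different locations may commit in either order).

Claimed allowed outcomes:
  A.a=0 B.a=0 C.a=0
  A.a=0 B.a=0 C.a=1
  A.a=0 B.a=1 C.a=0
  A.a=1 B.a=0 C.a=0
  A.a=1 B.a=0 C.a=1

missing: A.a=1 B.a=1 C.a=0

outcome vector order: (A.a,B.a,C.a)
[PSO] allowed = {0/0/0; 0/0/1; 0/1/0; 1/0/0; 1/0/1; 1/1/0}
PSO∖claimed = {1/1/0}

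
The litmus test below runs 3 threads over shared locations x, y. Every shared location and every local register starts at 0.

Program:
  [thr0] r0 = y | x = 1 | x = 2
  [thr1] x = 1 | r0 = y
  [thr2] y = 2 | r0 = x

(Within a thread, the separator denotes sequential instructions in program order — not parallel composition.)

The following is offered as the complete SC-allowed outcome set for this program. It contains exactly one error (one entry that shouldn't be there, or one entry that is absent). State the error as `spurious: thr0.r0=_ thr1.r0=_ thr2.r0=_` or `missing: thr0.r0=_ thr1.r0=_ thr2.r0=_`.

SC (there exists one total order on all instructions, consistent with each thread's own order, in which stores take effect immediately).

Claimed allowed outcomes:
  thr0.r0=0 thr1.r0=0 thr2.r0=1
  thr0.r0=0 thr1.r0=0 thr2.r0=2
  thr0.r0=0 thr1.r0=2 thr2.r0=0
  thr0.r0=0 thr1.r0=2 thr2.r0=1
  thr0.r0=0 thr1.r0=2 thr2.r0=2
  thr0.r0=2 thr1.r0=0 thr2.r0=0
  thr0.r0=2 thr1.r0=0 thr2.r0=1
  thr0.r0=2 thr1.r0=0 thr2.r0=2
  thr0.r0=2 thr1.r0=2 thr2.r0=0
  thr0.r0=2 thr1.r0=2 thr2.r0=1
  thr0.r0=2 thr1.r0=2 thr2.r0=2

spurious: thr0.r0=2 thr1.r0=0 thr2.r0=0

outcome vector order: (thr0.r0,thr1.r0,thr2.r0)
under SC → 0/0/1, 0/0/2, 0/2/0, 0/2/1, 0/2/2, 2/0/1, 2/0/2, 2/2/0, 2/2/1, 2/2/2
claimed∖SC = {2/0/0}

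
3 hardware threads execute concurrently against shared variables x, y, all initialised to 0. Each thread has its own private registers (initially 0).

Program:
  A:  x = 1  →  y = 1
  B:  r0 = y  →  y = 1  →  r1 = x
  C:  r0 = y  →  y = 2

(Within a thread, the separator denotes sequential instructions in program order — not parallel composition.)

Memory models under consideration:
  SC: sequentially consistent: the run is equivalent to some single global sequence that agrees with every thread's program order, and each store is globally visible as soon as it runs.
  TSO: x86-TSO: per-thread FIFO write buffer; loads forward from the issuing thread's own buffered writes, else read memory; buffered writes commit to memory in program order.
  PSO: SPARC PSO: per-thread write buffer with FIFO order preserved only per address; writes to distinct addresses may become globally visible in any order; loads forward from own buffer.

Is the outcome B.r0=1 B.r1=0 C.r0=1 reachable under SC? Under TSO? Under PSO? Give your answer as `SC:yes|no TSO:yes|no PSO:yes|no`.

outcome vector order: (B.r0,B.r1,C.r0)
under SC → 000; 001; 010; 011; 110; 111; 200; 210; 211
under TSO → 000; 001; 010; 011; 110; 111; 200; 210; 211
under PSO → 000; 001; 010; 011; 100; 101; 110; 111; 200; 201; 210; 211
target 101 ∈ {PSO}

SC:no TSO:no PSO:yes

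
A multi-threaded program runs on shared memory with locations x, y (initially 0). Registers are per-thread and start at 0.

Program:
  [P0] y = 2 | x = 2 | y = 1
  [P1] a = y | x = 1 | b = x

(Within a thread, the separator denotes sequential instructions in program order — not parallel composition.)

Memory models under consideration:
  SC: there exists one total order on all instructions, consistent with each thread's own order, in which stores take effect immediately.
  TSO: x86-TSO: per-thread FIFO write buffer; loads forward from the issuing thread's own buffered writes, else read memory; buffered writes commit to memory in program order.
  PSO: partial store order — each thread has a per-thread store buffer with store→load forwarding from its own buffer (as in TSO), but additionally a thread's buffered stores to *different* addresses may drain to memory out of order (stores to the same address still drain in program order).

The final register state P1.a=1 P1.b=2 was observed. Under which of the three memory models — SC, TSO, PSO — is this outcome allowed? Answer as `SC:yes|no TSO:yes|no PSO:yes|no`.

outcome vector order: (P1.a,P1.b)
[SC] allowed = {0/1; 0/2; 1/1; 2/1; 2/2}
[TSO] allowed = {0/1; 0/2; 1/1; 2/1; 2/2}
[PSO] allowed = {0/1; 0/2; 1/1; 1/2; 2/1; 2/2}
target 1/2 ∈ {PSO}

SC:no TSO:no PSO:yes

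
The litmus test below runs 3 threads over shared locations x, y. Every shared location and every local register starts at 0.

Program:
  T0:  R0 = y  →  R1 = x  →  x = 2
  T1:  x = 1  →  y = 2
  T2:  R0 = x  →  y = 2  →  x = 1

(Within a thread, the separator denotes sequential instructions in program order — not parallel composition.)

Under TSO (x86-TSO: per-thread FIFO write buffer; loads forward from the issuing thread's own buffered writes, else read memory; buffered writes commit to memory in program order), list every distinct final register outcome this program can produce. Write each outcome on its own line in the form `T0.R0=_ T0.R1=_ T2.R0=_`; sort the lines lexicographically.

outcome vector order: (T0.R0,T0.R1,T2.R0)
|TSO outcomes| = 10

T0.R0=0 T0.R1=0 T2.R0=0
T0.R0=0 T0.R1=0 T2.R0=1
T0.R0=0 T0.R1=0 T2.R0=2
T0.R0=0 T0.R1=1 T2.R0=0
T0.R0=0 T0.R1=1 T2.R0=1
T0.R0=0 T0.R1=1 T2.R0=2
T0.R0=2 T0.R1=0 T2.R0=0
T0.R0=2 T0.R1=1 T2.R0=0
T0.R0=2 T0.R1=1 T2.R0=1
T0.R0=2 T0.R1=1 T2.R0=2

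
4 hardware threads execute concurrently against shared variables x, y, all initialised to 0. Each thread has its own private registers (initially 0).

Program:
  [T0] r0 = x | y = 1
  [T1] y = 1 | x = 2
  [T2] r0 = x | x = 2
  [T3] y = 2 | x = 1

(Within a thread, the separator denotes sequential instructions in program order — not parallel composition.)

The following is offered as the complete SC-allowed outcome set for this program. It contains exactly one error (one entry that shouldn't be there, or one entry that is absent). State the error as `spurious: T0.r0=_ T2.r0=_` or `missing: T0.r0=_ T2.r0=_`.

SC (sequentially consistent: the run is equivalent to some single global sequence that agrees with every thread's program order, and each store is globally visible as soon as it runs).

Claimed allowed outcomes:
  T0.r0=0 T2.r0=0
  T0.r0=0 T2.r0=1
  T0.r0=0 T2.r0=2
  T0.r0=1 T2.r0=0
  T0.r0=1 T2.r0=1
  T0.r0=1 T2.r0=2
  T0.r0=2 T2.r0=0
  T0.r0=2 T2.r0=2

outcome vector order: (T0.r0,T2.r0)
SC (9): 00 01 02 10 11 12 20 21 22
SC∖claimed = {21}

missing: T0.r0=2 T2.r0=1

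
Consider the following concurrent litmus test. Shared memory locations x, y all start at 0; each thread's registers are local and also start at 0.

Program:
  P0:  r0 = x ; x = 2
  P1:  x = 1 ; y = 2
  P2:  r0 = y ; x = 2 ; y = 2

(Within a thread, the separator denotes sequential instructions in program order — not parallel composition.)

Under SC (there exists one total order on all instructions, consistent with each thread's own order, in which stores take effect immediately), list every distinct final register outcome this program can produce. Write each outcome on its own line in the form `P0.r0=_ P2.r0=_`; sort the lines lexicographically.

outcome vector order: (P0.r0,P2.r0)
|SC outcomes| = 6

P0.r0=0 P2.r0=0
P0.r0=0 P2.r0=2
P0.r0=1 P2.r0=0
P0.r0=1 P2.r0=2
P0.r0=2 P2.r0=0
P0.r0=2 P2.r0=2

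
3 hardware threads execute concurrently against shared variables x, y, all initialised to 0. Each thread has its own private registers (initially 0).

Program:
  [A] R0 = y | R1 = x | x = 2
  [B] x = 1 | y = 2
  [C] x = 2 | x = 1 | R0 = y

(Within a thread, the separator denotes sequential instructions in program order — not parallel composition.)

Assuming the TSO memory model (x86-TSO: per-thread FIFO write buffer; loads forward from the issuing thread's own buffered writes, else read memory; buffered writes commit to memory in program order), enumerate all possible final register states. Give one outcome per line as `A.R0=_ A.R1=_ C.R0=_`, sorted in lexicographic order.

A.R0=0 A.R1=0 C.R0=0
A.R0=0 A.R1=0 C.R0=2
A.R0=0 A.R1=1 C.R0=0
A.R0=0 A.R1=1 C.R0=2
A.R0=0 A.R1=2 C.R0=0
A.R0=0 A.R1=2 C.R0=2
A.R0=2 A.R1=1 C.R0=0
A.R0=2 A.R1=1 C.R0=2
A.R0=2 A.R1=2 C.R0=0
A.R0=2 A.R1=2 C.R0=2

outcome vector order: (A.R0,A.R1,C.R0)
|TSO outcomes| = 10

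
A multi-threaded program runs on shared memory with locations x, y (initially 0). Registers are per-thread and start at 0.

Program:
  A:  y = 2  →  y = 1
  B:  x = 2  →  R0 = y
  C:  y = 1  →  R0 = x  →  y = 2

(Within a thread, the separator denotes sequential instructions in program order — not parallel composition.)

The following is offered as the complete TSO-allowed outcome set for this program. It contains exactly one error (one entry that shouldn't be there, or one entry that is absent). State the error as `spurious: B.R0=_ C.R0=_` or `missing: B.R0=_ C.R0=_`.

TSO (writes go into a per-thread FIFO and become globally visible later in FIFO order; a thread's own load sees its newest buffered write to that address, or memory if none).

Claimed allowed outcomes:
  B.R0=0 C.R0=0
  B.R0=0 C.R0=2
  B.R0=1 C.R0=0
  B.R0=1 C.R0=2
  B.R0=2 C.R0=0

outcome vector order: (B.R0,C.R0)
TSO (6): (0,0) (0,2) (1,0) (1,2) (2,0) (2,2)
TSO∖claimed = {(2,2)}

missing: B.R0=2 C.R0=2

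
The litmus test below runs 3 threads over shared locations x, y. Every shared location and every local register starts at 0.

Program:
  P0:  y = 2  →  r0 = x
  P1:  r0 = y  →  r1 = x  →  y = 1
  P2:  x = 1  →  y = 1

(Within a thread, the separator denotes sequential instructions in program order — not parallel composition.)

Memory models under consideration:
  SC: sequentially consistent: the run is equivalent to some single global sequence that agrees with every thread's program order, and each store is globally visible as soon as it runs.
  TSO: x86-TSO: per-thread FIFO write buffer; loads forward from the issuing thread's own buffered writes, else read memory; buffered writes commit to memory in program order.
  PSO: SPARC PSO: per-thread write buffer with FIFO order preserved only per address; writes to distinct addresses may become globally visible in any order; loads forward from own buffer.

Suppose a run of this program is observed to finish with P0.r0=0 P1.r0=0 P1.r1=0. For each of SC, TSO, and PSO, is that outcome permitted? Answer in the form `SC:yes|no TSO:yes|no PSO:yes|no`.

SC:yes TSO:yes PSO:yes

outcome vector order: (P0.r0,P1.r0,P1.r1)
under SC → (0,0,0) (0,0,1) (0,1,1) (0,2,0) (0,2,1) (1,0,0) (1,0,1) (1,1,1) (1,2,0) (1,2,1)
under TSO → (0,0,0) (0,0,1) (0,1,1) (0,2,0) (0,2,1) (1,0,0) (1,0,1) (1,1,1) (1,2,0) (1,2,1)
under PSO → (0,0,0) (0,0,1) (0,1,0) (0,1,1) (0,2,0) (0,2,1) (1,0,0) (1,0,1) (1,1,0) (1,1,1) (1,2,0) (1,2,1)
target (0,0,0) ∈ {SC,TSO,PSO}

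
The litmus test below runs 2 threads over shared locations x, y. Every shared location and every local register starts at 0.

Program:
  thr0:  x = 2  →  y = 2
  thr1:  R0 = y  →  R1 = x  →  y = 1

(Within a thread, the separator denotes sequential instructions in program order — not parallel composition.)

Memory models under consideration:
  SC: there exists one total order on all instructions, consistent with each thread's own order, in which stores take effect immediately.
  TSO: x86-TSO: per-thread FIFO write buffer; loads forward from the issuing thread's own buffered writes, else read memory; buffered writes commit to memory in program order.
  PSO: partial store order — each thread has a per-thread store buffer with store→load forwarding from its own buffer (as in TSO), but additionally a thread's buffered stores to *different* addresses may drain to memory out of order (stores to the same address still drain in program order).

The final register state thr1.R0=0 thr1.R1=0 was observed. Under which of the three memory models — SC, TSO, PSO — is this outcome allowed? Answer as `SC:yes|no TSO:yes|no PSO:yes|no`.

outcome vector order: (thr1.R0,thr1.R1)
SC (3): <0 0> <0 2> <2 2>
TSO (3): <0 0> <0 2> <2 2>
PSO (4): <0 0> <0 2> <2 0> <2 2>
target <0 0> ∈ {SC,TSO,PSO}

SC:yes TSO:yes PSO:yes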